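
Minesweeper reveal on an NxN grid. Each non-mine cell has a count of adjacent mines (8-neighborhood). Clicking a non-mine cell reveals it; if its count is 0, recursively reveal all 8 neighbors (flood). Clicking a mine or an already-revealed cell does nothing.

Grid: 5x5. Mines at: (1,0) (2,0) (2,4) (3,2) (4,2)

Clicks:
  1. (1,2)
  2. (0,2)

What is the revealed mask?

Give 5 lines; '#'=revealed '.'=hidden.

Answer: .####
.####
.###.
.....
.....

Derivation:
Click 1 (1,2) count=0: revealed 11 new [(0,1) (0,2) (0,3) (0,4) (1,1) (1,2) (1,3) (1,4) (2,1) (2,2) (2,3)] -> total=11
Click 2 (0,2) count=0: revealed 0 new [(none)] -> total=11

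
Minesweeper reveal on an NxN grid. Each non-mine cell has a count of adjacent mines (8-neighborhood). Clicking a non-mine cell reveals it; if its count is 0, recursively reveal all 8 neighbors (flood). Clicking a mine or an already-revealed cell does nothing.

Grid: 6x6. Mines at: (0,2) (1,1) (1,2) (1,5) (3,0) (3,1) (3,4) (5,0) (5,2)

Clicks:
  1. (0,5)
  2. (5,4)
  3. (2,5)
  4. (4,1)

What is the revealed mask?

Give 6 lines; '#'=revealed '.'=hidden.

Answer: .....#
......
.....#
......
.#.###
...###

Derivation:
Click 1 (0,5) count=1: revealed 1 new [(0,5)] -> total=1
Click 2 (5,4) count=0: revealed 6 new [(4,3) (4,4) (4,5) (5,3) (5,4) (5,5)] -> total=7
Click 3 (2,5) count=2: revealed 1 new [(2,5)] -> total=8
Click 4 (4,1) count=4: revealed 1 new [(4,1)] -> total=9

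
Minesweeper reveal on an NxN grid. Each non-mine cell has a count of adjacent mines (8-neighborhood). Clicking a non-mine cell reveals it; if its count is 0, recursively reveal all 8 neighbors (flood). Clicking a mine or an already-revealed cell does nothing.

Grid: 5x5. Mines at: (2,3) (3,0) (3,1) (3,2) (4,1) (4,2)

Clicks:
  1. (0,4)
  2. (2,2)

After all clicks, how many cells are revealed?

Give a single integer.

Answer: 13

Derivation:
Click 1 (0,4) count=0: revealed 13 new [(0,0) (0,1) (0,2) (0,3) (0,4) (1,0) (1,1) (1,2) (1,3) (1,4) (2,0) (2,1) (2,2)] -> total=13
Click 2 (2,2) count=3: revealed 0 new [(none)] -> total=13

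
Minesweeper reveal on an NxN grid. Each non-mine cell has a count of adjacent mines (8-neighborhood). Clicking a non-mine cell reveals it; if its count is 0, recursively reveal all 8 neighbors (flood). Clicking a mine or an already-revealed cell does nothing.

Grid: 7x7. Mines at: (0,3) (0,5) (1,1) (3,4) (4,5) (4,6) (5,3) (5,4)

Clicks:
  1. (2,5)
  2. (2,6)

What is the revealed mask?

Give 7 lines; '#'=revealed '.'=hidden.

Click 1 (2,5) count=1: revealed 1 new [(2,5)] -> total=1
Click 2 (2,6) count=0: revealed 5 new [(1,5) (1,6) (2,6) (3,5) (3,6)] -> total=6

Answer: .......
.....##
.....##
.....##
.......
.......
.......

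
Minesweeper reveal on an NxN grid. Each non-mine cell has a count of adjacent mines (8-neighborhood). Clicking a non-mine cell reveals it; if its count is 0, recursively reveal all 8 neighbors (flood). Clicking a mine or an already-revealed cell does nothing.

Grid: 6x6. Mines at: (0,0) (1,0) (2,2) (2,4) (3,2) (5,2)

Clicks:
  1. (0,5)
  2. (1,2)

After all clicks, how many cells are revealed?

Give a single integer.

Answer: 10

Derivation:
Click 1 (0,5) count=0: revealed 10 new [(0,1) (0,2) (0,3) (0,4) (0,5) (1,1) (1,2) (1,3) (1,4) (1,5)] -> total=10
Click 2 (1,2) count=1: revealed 0 new [(none)] -> total=10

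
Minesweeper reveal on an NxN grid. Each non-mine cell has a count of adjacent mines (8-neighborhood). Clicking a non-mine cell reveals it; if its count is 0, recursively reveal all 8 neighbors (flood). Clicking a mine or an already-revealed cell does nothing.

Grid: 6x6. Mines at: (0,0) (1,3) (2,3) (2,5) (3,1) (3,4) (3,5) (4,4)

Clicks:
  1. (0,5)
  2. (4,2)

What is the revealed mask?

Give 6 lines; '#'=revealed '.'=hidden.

Answer: ....##
....##
......
......
..#...
......

Derivation:
Click 1 (0,5) count=0: revealed 4 new [(0,4) (0,5) (1,4) (1,5)] -> total=4
Click 2 (4,2) count=1: revealed 1 new [(4,2)] -> total=5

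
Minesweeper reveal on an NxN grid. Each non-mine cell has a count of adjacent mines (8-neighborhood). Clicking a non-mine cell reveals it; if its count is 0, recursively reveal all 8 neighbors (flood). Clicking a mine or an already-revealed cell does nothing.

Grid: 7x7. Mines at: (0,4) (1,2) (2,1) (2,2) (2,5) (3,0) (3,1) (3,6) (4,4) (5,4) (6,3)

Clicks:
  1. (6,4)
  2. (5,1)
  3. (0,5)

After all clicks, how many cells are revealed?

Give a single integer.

Answer: 11

Derivation:
Click 1 (6,4) count=2: revealed 1 new [(6,4)] -> total=1
Click 2 (5,1) count=0: revealed 9 new [(4,0) (4,1) (4,2) (5,0) (5,1) (5,2) (6,0) (6,1) (6,2)] -> total=10
Click 3 (0,5) count=1: revealed 1 new [(0,5)] -> total=11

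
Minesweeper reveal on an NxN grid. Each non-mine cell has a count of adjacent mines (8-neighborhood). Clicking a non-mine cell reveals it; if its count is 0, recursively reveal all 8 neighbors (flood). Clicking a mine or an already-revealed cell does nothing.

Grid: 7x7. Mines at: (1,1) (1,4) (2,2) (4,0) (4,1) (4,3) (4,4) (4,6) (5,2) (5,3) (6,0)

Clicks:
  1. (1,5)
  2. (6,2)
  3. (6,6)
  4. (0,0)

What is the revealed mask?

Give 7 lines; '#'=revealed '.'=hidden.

Click 1 (1,5) count=1: revealed 1 new [(1,5)] -> total=1
Click 2 (6,2) count=2: revealed 1 new [(6,2)] -> total=2
Click 3 (6,6) count=0: revealed 6 new [(5,4) (5,5) (5,6) (6,4) (6,5) (6,6)] -> total=8
Click 4 (0,0) count=1: revealed 1 new [(0,0)] -> total=9

Answer: #......
.....#.
.......
.......
.......
....###
..#.###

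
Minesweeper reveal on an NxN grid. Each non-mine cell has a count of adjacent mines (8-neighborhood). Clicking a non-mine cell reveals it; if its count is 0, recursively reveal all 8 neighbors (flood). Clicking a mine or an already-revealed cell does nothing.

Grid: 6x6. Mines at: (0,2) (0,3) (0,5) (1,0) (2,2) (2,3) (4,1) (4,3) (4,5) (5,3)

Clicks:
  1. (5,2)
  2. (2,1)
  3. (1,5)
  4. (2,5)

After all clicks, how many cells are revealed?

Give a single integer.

Click 1 (5,2) count=3: revealed 1 new [(5,2)] -> total=1
Click 2 (2,1) count=2: revealed 1 new [(2,1)] -> total=2
Click 3 (1,5) count=1: revealed 1 new [(1,5)] -> total=3
Click 4 (2,5) count=0: revealed 5 new [(1,4) (2,4) (2,5) (3,4) (3,5)] -> total=8

Answer: 8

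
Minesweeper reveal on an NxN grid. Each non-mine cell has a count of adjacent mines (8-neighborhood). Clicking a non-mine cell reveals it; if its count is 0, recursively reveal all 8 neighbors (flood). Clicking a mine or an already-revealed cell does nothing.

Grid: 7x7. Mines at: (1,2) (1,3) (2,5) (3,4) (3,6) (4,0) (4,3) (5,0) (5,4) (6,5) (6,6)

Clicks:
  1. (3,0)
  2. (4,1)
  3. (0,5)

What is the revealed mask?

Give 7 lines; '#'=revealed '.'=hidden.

Answer: ....###
....###
.......
#......
.#.....
.......
.......

Derivation:
Click 1 (3,0) count=1: revealed 1 new [(3,0)] -> total=1
Click 2 (4,1) count=2: revealed 1 new [(4,1)] -> total=2
Click 3 (0,5) count=0: revealed 6 new [(0,4) (0,5) (0,6) (1,4) (1,5) (1,6)] -> total=8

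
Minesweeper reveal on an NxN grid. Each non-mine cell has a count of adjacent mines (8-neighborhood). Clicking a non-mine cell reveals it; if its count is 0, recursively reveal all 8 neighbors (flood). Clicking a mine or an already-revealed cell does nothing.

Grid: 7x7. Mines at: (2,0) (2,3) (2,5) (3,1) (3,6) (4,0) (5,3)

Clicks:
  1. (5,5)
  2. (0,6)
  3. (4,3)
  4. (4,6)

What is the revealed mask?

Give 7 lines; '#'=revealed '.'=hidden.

Click 1 (5,5) count=0: revealed 9 new [(4,4) (4,5) (4,6) (5,4) (5,5) (5,6) (6,4) (6,5) (6,6)] -> total=9
Click 2 (0,6) count=0: revealed 14 new [(0,0) (0,1) (0,2) (0,3) (0,4) (0,5) (0,6) (1,0) (1,1) (1,2) (1,3) (1,4) (1,5) (1,6)] -> total=23
Click 3 (4,3) count=1: revealed 1 new [(4,3)] -> total=24
Click 4 (4,6) count=1: revealed 0 new [(none)] -> total=24

Answer: #######
#######
.......
.......
...####
....###
....###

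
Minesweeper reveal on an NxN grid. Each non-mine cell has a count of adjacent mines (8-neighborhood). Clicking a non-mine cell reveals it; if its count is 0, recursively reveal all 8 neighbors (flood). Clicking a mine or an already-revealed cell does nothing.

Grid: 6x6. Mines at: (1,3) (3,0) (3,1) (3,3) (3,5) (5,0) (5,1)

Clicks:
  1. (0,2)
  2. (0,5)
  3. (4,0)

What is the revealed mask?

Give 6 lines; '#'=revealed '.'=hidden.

Click 1 (0,2) count=1: revealed 1 new [(0,2)] -> total=1
Click 2 (0,5) count=0: revealed 6 new [(0,4) (0,5) (1,4) (1,5) (2,4) (2,5)] -> total=7
Click 3 (4,0) count=4: revealed 1 new [(4,0)] -> total=8

Answer: ..#.##
....##
....##
......
#.....
......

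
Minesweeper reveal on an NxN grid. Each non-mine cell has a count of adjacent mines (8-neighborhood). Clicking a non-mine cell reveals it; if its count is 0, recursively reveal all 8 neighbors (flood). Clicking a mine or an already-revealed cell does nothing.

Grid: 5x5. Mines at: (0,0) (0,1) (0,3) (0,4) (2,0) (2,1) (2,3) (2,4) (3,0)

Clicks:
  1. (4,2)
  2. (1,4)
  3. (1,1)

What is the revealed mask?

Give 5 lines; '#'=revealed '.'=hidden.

Answer: .....
.#..#
.....
.####
.####

Derivation:
Click 1 (4,2) count=0: revealed 8 new [(3,1) (3,2) (3,3) (3,4) (4,1) (4,2) (4,3) (4,4)] -> total=8
Click 2 (1,4) count=4: revealed 1 new [(1,4)] -> total=9
Click 3 (1,1) count=4: revealed 1 new [(1,1)] -> total=10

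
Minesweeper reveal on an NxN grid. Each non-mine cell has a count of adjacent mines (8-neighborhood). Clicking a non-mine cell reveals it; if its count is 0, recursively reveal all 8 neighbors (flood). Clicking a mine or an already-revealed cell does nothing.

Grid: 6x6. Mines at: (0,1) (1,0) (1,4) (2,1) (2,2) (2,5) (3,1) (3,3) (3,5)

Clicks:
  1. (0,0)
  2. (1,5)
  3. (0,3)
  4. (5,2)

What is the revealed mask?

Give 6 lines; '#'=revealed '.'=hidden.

Answer: #..#..
.....#
......
......
######
######

Derivation:
Click 1 (0,0) count=2: revealed 1 new [(0,0)] -> total=1
Click 2 (1,5) count=2: revealed 1 new [(1,5)] -> total=2
Click 3 (0,3) count=1: revealed 1 new [(0,3)] -> total=3
Click 4 (5,2) count=0: revealed 12 new [(4,0) (4,1) (4,2) (4,3) (4,4) (4,5) (5,0) (5,1) (5,2) (5,3) (5,4) (5,5)] -> total=15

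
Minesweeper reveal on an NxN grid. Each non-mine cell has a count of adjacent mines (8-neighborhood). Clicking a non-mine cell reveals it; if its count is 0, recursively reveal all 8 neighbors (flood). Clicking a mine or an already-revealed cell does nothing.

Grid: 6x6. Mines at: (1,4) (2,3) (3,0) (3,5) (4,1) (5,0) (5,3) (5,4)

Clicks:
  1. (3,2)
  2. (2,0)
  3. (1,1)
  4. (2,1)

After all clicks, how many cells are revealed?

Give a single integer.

Answer: 12

Derivation:
Click 1 (3,2) count=2: revealed 1 new [(3,2)] -> total=1
Click 2 (2,0) count=1: revealed 1 new [(2,0)] -> total=2
Click 3 (1,1) count=0: revealed 10 new [(0,0) (0,1) (0,2) (0,3) (1,0) (1,1) (1,2) (1,3) (2,1) (2,2)] -> total=12
Click 4 (2,1) count=1: revealed 0 new [(none)] -> total=12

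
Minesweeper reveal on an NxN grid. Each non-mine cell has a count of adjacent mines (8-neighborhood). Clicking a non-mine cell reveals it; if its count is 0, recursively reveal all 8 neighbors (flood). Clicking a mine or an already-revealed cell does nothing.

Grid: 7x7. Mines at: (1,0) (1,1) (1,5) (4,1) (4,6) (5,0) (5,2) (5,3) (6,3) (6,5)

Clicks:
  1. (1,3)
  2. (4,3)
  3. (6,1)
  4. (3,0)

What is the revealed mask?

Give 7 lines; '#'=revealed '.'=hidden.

Answer: ..###..
..###..
..####.
#.####.
..####.
.......
.#.....

Derivation:
Click 1 (1,3) count=0: revealed 18 new [(0,2) (0,3) (0,4) (1,2) (1,3) (1,4) (2,2) (2,3) (2,4) (2,5) (3,2) (3,3) (3,4) (3,5) (4,2) (4,3) (4,4) (4,5)] -> total=18
Click 2 (4,3) count=2: revealed 0 new [(none)] -> total=18
Click 3 (6,1) count=2: revealed 1 new [(6,1)] -> total=19
Click 4 (3,0) count=1: revealed 1 new [(3,0)] -> total=20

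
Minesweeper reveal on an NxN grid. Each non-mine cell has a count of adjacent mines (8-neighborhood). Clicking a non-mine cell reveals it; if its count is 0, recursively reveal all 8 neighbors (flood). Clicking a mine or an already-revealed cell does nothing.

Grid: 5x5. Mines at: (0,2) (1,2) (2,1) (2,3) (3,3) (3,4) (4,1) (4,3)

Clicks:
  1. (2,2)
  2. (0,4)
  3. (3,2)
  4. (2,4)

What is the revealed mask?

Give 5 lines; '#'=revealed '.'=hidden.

Click 1 (2,2) count=4: revealed 1 new [(2,2)] -> total=1
Click 2 (0,4) count=0: revealed 4 new [(0,3) (0,4) (1,3) (1,4)] -> total=5
Click 3 (3,2) count=5: revealed 1 new [(3,2)] -> total=6
Click 4 (2,4) count=3: revealed 1 new [(2,4)] -> total=7

Answer: ...##
...##
..#.#
..#..
.....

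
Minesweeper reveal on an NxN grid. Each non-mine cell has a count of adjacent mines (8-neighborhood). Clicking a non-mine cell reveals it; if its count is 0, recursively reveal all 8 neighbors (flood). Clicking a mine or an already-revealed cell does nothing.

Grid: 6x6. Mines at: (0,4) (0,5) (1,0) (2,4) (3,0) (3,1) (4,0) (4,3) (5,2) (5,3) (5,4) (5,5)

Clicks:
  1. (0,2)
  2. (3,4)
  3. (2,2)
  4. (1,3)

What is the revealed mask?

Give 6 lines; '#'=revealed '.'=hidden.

Click 1 (0,2) count=0: revealed 9 new [(0,1) (0,2) (0,3) (1,1) (1,2) (1,3) (2,1) (2,2) (2,3)] -> total=9
Click 2 (3,4) count=2: revealed 1 new [(3,4)] -> total=10
Click 3 (2,2) count=1: revealed 0 new [(none)] -> total=10
Click 4 (1,3) count=2: revealed 0 new [(none)] -> total=10

Answer: .###..
.###..
.###..
....#.
......
......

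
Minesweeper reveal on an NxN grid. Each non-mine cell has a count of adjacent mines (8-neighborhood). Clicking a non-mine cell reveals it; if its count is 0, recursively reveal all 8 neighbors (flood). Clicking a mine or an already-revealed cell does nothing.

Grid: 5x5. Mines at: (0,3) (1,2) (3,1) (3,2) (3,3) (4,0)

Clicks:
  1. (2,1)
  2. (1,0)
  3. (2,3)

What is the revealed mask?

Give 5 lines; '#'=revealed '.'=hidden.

Click 1 (2,1) count=3: revealed 1 new [(2,1)] -> total=1
Click 2 (1,0) count=0: revealed 5 new [(0,0) (0,1) (1,0) (1,1) (2,0)] -> total=6
Click 3 (2,3) count=3: revealed 1 new [(2,3)] -> total=7

Answer: ##...
##...
##.#.
.....
.....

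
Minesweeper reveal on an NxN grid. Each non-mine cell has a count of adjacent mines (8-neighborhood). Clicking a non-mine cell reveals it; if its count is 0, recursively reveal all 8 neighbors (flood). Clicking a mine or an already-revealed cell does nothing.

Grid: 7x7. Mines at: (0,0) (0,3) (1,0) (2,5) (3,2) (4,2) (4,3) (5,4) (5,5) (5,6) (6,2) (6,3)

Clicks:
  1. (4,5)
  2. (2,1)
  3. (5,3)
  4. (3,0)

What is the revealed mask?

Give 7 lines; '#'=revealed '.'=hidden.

Click 1 (4,5) count=3: revealed 1 new [(4,5)] -> total=1
Click 2 (2,1) count=2: revealed 1 new [(2,1)] -> total=2
Click 3 (5,3) count=5: revealed 1 new [(5,3)] -> total=3
Click 4 (3,0) count=0: revealed 9 new [(2,0) (3,0) (3,1) (4,0) (4,1) (5,0) (5,1) (6,0) (6,1)] -> total=12

Answer: .......
.......
##.....
##.....
##...#.
##.#...
##.....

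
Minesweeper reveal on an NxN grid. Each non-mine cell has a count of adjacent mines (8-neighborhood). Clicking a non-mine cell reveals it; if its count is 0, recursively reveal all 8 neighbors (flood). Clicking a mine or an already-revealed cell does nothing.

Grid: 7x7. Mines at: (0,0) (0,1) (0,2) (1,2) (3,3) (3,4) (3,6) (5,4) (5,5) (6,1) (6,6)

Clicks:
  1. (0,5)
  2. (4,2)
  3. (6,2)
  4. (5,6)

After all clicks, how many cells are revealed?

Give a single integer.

Answer: 15

Derivation:
Click 1 (0,5) count=0: revealed 12 new [(0,3) (0,4) (0,5) (0,6) (1,3) (1,4) (1,5) (1,6) (2,3) (2,4) (2,5) (2,6)] -> total=12
Click 2 (4,2) count=1: revealed 1 new [(4,2)] -> total=13
Click 3 (6,2) count=1: revealed 1 new [(6,2)] -> total=14
Click 4 (5,6) count=2: revealed 1 new [(5,6)] -> total=15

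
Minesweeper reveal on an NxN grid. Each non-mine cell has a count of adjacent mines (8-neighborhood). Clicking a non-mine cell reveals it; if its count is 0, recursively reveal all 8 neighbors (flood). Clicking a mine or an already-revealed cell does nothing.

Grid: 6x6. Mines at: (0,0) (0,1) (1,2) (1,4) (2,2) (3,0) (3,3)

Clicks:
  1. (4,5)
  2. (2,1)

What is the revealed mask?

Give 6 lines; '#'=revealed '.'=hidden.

Click 1 (4,5) count=0: revealed 16 new [(2,4) (2,5) (3,4) (3,5) (4,0) (4,1) (4,2) (4,3) (4,4) (4,5) (5,0) (5,1) (5,2) (5,3) (5,4) (5,5)] -> total=16
Click 2 (2,1) count=3: revealed 1 new [(2,1)] -> total=17

Answer: ......
......
.#..##
....##
######
######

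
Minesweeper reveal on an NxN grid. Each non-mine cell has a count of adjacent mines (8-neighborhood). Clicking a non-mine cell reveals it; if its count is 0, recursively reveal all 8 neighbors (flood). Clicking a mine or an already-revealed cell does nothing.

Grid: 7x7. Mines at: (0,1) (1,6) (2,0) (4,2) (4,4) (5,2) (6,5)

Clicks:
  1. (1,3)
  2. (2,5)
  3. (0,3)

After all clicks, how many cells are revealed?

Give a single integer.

Click 1 (1,3) count=0: revealed 19 new [(0,2) (0,3) (0,4) (0,5) (1,1) (1,2) (1,3) (1,4) (1,5) (2,1) (2,2) (2,3) (2,4) (2,5) (3,1) (3,2) (3,3) (3,4) (3,5)] -> total=19
Click 2 (2,5) count=1: revealed 0 new [(none)] -> total=19
Click 3 (0,3) count=0: revealed 0 new [(none)] -> total=19

Answer: 19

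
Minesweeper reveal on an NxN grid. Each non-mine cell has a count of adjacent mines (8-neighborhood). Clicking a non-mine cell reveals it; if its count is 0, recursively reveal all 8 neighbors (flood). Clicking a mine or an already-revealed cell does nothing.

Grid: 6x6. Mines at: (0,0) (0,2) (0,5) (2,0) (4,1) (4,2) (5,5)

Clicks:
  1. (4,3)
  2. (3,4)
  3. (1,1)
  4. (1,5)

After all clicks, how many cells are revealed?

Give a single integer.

Answer: 18

Derivation:
Click 1 (4,3) count=1: revealed 1 new [(4,3)] -> total=1
Click 2 (3,4) count=0: revealed 17 new [(1,1) (1,2) (1,3) (1,4) (1,5) (2,1) (2,2) (2,3) (2,4) (2,5) (3,1) (3,2) (3,3) (3,4) (3,5) (4,4) (4,5)] -> total=18
Click 3 (1,1) count=3: revealed 0 new [(none)] -> total=18
Click 4 (1,5) count=1: revealed 0 new [(none)] -> total=18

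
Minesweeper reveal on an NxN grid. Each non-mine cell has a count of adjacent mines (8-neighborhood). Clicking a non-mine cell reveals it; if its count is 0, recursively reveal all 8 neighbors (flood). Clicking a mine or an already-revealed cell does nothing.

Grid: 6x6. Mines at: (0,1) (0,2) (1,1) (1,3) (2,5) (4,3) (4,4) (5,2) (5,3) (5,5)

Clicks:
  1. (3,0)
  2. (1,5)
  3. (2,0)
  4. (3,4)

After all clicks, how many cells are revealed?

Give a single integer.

Click 1 (3,0) count=0: revealed 11 new [(2,0) (2,1) (2,2) (3,0) (3,1) (3,2) (4,0) (4,1) (4,2) (5,0) (5,1)] -> total=11
Click 2 (1,5) count=1: revealed 1 new [(1,5)] -> total=12
Click 3 (2,0) count=1: revealed 0 new [(none)] -> total=12
Click 4 (3,4) count=3: revealed 1 new [(3,4)] -> total=13

Answer: 13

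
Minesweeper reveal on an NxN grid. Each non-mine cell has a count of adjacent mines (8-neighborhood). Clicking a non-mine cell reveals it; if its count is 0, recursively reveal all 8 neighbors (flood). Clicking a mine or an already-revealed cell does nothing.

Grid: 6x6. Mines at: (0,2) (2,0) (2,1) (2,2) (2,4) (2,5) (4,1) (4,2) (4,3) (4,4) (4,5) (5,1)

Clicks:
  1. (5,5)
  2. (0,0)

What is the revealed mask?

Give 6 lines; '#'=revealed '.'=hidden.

Answer: ##....
##....
......
......
......
.....#

Derivation:
Click 1 (5,5) count=2: revealed 1 new [(5,5)] -> total=1
Click 2 (0,0) count=0: revealed 4 new [(0,0) (0,1) (1,0) (1,1)] -> total=5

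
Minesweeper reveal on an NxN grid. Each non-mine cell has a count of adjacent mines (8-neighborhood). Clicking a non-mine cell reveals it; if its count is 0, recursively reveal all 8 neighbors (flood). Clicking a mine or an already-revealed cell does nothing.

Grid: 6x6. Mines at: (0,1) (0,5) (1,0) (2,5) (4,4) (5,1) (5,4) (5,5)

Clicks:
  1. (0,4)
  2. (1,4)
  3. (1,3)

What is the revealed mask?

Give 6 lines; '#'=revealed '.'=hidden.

Click 1 (0,4) count=1: revealed 1 new [(0,4)] -> total=1
Click 2 (1,4) count=2: revealed 1 new [(1,4)] -> total=2
Click 3 (1,3) count=0: revealed 19 new [(0,2) (0,3) (1,1) (1,2) (1,3) (2,0) (2,1) (2,2) (2,3) (2,4) (3,0) (3,1) (3,2) (3,3) (3,4) (4,0) (4,1) (4,2) (4,3)] -> total=21

Answer: ..###.
.####.
#####.
#####.
####..
......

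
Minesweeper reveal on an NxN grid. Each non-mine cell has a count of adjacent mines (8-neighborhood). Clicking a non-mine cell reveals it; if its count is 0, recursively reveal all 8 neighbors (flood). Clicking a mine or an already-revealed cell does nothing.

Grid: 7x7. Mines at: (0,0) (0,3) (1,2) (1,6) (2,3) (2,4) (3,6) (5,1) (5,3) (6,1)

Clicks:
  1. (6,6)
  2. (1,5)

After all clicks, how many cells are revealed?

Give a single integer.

Click 1 (6,6) count=0: revealed 9 new [(4,4) (4,5) (4,6) (5,4) (5,5) (5,6) (6,4) (6,5) (6,6)] -> total=9
Click 2 (1,5) count=2: revealed 1 new [(1,5)] -> total=10

Answer: 10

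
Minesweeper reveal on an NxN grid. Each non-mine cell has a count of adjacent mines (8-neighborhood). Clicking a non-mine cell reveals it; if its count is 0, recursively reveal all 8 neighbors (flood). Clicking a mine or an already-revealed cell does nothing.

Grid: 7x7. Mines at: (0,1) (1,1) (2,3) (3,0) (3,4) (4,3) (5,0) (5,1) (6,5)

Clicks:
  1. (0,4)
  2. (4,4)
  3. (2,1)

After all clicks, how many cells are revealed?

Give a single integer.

Answer: 21

Derivation:
Click 1 (0,4) count=0: revealed 19 new [(0,2) (0,3) (0,4) (0,5) (0,6) (1,2) (1,3) (1,4) (1,5) (1,6) (2,4) (2,5) (2,6) (3,5) (3,6) (4,5) (4,6) (5,5) (5,6)] -> total=19
Click 2 (4,4) count=2: revealed 1 new [(4,4)] -> total=20
Click 3 (2,1) count=2: revealed 1 new [(2,1)] -> total=21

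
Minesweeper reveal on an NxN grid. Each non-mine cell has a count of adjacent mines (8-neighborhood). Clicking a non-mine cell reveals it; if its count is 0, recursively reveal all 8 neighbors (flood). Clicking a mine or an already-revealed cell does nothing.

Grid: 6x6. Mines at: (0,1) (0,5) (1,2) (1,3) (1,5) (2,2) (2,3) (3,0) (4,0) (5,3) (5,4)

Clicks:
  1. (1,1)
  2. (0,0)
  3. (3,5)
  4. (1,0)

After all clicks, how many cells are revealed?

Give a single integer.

Answer: 9

Derivation:
Click 1 (1,1) count=3: revealed 1 new [(1,1)] -> total=1
Click 2 (0,0) count=1: revealed 1 new [(0,0)] -> total=2
Click 3 (3,5) count=0: revealed 6 new [(2,4) (2,5) (3,4) (3,5) (4,4) (4,5)] -> total=8
Click 4 (1,0) count=1: revealed 1 new [(1,0)] -> total=9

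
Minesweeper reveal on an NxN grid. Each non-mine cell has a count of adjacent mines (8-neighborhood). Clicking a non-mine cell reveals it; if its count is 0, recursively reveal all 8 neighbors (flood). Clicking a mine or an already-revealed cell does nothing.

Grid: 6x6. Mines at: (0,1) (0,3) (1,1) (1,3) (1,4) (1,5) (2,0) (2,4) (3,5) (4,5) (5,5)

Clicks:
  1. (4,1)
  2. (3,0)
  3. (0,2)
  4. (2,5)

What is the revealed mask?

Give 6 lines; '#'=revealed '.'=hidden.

Answer: ..#...
......
.###.#
#####.
#####.
#####.

Derivation:
Click 1 (4,1) count=0: revealed 18 new [(2,1) (2,2) (2,3) (3,0) (3,1) (3,2) (3,3) (3,4) (4,0) (4,1) (4,2) (4,3) (4,4) (5,0) (5,1) (5,2) (5,3) (5,4)] -> total=18
Click 2 (3,0) count=1: revealed 0 new [(none)] -> total=18
Click 3 (0,2) count=4: revealed 1 new [(0,2)] -> total=19
Click 4 (2,5) count=4: revealed 1 new [(2,5)] -> total=20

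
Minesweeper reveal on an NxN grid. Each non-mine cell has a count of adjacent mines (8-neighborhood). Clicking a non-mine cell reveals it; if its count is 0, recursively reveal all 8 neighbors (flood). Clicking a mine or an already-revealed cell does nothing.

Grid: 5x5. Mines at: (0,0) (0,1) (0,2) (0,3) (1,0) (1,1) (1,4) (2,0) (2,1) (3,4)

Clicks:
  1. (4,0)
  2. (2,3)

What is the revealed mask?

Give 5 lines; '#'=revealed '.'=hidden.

Answer: .....
.....
...#.
####.
####.

Derivation:
Click 1 (4,0) count=0: revealed 8 new [(3,0) (3,1) (3,2) (3,3) (4,0) (4,1) (4,2) (4,3)] -> total=8
Click 2 (2,3) count=2: revealed 1 new [(2,3)] -> total=9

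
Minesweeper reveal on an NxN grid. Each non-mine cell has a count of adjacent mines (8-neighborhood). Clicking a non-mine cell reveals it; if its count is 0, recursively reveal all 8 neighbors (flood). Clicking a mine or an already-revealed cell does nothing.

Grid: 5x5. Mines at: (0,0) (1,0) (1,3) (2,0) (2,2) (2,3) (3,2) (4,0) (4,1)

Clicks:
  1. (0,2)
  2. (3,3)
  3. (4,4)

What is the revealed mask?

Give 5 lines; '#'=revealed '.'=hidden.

Click 1 (0,2) count=1: revealed 1 new [(0,2)] -> total=1
Click 2 (3,3) count=3: revealed 1 new [(3,3)] -> total=2
Click 3 (4,4) count=0: revealed 3 new [(3,4) (4,3) (4,4)] -> total=5

Answer: ..#..
.....
.....
...##
...##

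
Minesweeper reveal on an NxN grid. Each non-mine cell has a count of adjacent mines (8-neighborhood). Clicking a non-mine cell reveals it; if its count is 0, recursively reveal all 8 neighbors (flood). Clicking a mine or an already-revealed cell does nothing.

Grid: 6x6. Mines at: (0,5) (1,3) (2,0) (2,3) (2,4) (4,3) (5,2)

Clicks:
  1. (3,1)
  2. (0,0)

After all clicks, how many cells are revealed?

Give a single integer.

Click 1 (3,1) count=1: revealed 1 new [(3,1)] -> total=1
Click 2 (0,0) count=0: revealed 6 new [(0,0) (0,1) (0,2) (1,0) (1,1) (1,2)] -> total=7

Answer: 7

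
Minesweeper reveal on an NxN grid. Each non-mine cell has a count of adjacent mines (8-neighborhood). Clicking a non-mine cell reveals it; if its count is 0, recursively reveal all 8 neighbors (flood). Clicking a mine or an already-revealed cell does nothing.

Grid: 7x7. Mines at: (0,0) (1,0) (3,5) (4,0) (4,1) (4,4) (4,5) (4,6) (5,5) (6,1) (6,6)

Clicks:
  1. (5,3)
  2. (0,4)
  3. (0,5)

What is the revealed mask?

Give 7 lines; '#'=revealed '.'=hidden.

Answer: .######
.######
.######
.####..
.......
...#...
.......

Derivation:
Click 1 (5,3) count=1: revealed 1 new [(5,3)] -> total=1
Click 2 (0,4) count=0: revealed 22 new [(0,1) (0,2) (0,3) (0,4) (0,5) (0,6) (1,1) (1,2) (1,3) (1,4) (1,5) (1,6) (2,1) (2,2) (2,3) (2,4) (2,5) (2,6) (3,1) (3,2) (3,3) (3,4)] -> total=23
Click 3 (0,5) count=0: revealed 0 new [(none)] -> total=23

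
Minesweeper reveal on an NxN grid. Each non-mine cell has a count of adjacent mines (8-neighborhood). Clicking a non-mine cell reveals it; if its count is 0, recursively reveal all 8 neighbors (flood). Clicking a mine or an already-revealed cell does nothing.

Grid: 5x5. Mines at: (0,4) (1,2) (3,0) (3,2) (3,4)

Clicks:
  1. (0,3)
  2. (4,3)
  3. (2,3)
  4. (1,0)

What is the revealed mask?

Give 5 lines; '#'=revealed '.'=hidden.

Answer: ##.#.
##...
##.#.
.....
...#.

Derivation:
Click 1 (0,3) count=2: revealed 1 new [(0,3)] -> total=1
Click 2 (4,3) count=2: revealed 1 new [(4,3)] -> total=2
Click 3 (2,3) count=3: revealed 1 new [(2,3)] -> total=3
Click 4 (1,0) count=0: revealed 6 new [(0,0) (0,1) (1,0) (1,1) (2,0) (2,1)] -> total=9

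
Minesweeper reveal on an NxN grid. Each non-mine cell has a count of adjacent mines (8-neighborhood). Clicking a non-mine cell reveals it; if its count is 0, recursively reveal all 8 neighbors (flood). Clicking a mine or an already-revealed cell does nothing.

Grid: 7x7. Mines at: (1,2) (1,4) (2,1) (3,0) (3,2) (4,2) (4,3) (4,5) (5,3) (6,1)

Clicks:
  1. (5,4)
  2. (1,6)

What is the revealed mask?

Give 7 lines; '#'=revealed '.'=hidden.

Answer: .....##
.....##
.....##
.....##
.......
....#..
.......

Derivation:
Click 1 (5,4) count=3: revealed 1 new [(5,4)] -> total=1
Click 2 (1,6) count=0: revealed 8 new [(0,5) (0,6) (1,5) (1,6) (2,5) (2,6) (3,5) (3,6)] -> total=9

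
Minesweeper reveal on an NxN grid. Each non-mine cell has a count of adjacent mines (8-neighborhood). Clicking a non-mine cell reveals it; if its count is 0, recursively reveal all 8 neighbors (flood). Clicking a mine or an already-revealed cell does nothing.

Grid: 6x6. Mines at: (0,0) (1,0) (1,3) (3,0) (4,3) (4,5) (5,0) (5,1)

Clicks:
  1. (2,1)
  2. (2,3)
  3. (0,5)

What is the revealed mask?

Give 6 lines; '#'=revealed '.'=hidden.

Answer: ....##
....##
.#.###
....##
......
......

Derivation:
Click 1 (2,1) count=2: revealed 1 new [(2,1)] -> total=1
Click 2 (2,3) count=1: revealed 1 new [(2,3)] -> total=2
Click 3 (0,5) count=0: revealed 8 new [(0,4) (0,5) (1,4) (1,5) (2,4) (2,5) (3,4) (3,5)] -> total=10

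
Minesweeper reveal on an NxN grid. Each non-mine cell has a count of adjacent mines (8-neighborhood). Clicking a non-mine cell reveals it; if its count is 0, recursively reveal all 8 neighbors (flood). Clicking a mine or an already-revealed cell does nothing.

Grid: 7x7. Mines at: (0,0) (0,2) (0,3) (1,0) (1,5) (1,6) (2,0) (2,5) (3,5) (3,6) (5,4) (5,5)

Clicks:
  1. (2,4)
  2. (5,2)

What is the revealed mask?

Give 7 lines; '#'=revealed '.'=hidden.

Answer: .......
.####..
.####..
#####..
#####..
####...
####...

Derivation:
Click 1 (2,4) count=3: revealed 1 new [(2,4)] -> total=1
Click 2 (5,2) count=0: revealed 25 new [(1,1) (1,2) (1,3) (1,4) (2,1) (2,2) (2,3) (3,0) (3,1) (3,2) (3,3) (3,4) (4,0) (4,1) (4,2) (4,3) (4,4) (5,0) (5,1) (5,2) (5,3) (6,0) (6,1) (6,2) (6,3)] -> total=26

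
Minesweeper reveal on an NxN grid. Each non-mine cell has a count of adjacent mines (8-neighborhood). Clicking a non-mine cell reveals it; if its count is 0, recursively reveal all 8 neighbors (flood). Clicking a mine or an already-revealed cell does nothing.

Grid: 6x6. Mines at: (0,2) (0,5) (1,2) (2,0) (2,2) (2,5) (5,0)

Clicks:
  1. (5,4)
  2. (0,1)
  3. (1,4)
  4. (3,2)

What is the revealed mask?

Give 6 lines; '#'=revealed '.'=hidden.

Click 1 (5,4) count=0: revealed 15 new [(3,1) (3,2) (3,3) (3,4) (3,5) (4,1) (4,2) (4,3) (4,4) (4,5) (5,1) (5,2) (5,3) (5,4) (5,5)] -> total=15
Click 2 (0,1) count=2: revealed 1 new [(0,1)] -> total=16
Click 3 (1,4) count=2: revealed 1 new [(1,4)] -> total=17
Click 4 (3,2) count=1: revealed 0 new [(none)] -> total=17

Answer: .#....
....#.
......
.#####
.#####
.#####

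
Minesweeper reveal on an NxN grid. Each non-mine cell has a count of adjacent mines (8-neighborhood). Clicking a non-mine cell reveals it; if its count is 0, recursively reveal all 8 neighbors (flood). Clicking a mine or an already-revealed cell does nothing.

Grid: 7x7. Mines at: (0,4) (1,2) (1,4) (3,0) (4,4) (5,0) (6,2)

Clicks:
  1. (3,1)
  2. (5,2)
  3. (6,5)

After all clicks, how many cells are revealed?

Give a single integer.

Click 1 (3,1) count=1: revealed 1 new [(3,1)] -> total=1
Click 2 (5,2) count=1: revealed 1 new [(5,2)] -> total=2
Click 3 (6,5) count=0: revealed 18 new [(0,5) (0,6) (1,5) (1,6) (2,5) (2,6) (3,5) (3,6) (4,5) (4,6) (5,3) (5,4) (5,5) (5,6) (6,3) (6,4) (6,5) (6,6)] -> total=20

Answer: 20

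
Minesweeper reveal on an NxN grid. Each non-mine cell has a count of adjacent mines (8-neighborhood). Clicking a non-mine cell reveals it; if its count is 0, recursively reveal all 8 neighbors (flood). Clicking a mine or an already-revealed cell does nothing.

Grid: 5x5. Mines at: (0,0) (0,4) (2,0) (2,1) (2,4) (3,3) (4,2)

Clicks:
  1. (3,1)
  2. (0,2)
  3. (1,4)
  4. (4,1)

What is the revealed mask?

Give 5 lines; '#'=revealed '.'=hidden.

Click 1 (3,1) count=3: revealed 1 new [(3,1)] -> total=1
Click 2 (0,2) count=0: revealed 6 new [(0,1) (0,2) (0,3) (1,1) (1,2) (1,3)] -> total=7
Click 3 (1,4) count=2: revealed 1 new [(1,4)] -> total=8
Click 4 (4,1) count=1: revealed 1 new [(4,1)] -> total=9

Answer: .###.
.####
.....
.#...
.#...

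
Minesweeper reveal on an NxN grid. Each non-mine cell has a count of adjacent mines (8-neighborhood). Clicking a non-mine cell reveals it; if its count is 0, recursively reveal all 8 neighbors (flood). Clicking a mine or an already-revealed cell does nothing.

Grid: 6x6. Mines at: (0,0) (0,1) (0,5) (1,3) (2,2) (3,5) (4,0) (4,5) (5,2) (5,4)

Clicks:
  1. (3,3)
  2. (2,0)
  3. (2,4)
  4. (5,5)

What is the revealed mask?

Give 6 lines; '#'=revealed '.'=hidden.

Click 1 (3,3) count=1: revealed 1 new [(3,3)] -> total=1
Click 2 (2,0) count=0: revealed 6 new [(1,0) (1,1) (2,0) (2,1) (3,0) (3,1)] -> total=7
Click 3 (2,4) count=2: revealed 1 new [(2,4)] -> total=8
Click 4 (5,5) count=2: revealed 1 new [(5,5)] -> total=9

Answer: ......
##....
##..#.
##.#..
......
.....#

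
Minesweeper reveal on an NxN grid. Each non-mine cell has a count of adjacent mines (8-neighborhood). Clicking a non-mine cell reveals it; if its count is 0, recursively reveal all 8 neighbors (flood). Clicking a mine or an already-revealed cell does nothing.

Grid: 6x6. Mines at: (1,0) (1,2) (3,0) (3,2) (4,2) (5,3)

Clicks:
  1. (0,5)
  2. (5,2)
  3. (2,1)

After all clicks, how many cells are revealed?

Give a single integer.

Answer: 19

Derivation:
Click 1 (0,5) count=0: revealed 17 new [(0,3) (0,4) (0,5) (1,3) (1,4) (1,5) (2,3) (2,4) (2,5) (3,3) (3,4) (3,5) (4,3) (4,4) (4,5) (5,4) (5,5)] -> total=17
Click 2 (5,2) count=2: revealed 1 new [(5,2)] -> total=18
Click 3 (2,1) count=4: revealed 1 new [(2,1)] -> total=19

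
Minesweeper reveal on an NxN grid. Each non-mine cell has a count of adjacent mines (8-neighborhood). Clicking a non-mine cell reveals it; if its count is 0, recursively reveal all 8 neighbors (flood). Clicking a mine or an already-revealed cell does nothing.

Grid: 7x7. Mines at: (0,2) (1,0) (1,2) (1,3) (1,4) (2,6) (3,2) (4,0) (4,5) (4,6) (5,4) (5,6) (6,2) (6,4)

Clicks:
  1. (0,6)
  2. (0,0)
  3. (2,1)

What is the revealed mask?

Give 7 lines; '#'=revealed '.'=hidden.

Click 1 (0,6) count=0: revealed 4 new [(0,5) (0,6) (1,5) (1,6)] -> total=4
Click 2 (0,0) count=1: revealed 1 new [(0,0)] -> total=5
Click 3 (2,1) count=3: revealed 1 new [(2,1)] -> total=6

Answer: #....##
.....##
.#.....
.......
.......
.......
.......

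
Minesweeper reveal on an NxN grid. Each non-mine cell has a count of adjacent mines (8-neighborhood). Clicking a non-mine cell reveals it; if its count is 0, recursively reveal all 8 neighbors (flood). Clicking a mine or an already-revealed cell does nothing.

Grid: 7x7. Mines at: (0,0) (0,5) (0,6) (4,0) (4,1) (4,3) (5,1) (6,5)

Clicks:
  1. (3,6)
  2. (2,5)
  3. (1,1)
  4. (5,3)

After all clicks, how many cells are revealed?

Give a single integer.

Answer: 32

Derivation:
Click 1 (3,6) count=0: revealed 31 new [(0,1) (0,2) (0,3) (0,4) (1,0) (1,1) (1,2) (1,3) (1,4) (1,5) (1,6) (2,0) (2,1) (2,2) (2,3) (2,4) (2,5) (2,6) (3,0) (3,1) (3,2) (3,3) (3,4) (3,5) (3,6) (4,4) (4,5) (4,6) (5,4) (5,5) (5,6)] -> total=31
Click 2 (2,5) count=0: revealed 0 new [(none)] -> total=31
Click 3 (1,1) count=1: revealed 0 new [(none)] -> total=31
Click 4 (5,3) count=1: revealed 1 new [(5,3)] -> total=32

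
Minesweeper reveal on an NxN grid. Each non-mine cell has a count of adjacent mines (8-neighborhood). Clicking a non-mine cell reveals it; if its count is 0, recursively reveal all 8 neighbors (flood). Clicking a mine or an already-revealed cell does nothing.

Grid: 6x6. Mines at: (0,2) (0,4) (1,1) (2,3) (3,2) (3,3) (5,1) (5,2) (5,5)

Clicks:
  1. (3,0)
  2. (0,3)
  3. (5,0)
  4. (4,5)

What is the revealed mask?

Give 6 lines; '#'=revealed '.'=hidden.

Answer: ...#..
......
##....
##....
##...#
#.....

Derivation:
Click 1 (3,0) count=0: revealed 6 new [(2,0) (2,1) (3,0) (3,1) (4,0) (4,1)] -> total=6
Click 2 (0,3) count=2: revealed 1 new [(0,3)] -> total=7
Click 3 (5,0) count=1: revealed 1 new [(5,0)] -> total=8
Click 4 (4,5) count=1: revealed 1 new [(4,5)] -> total=9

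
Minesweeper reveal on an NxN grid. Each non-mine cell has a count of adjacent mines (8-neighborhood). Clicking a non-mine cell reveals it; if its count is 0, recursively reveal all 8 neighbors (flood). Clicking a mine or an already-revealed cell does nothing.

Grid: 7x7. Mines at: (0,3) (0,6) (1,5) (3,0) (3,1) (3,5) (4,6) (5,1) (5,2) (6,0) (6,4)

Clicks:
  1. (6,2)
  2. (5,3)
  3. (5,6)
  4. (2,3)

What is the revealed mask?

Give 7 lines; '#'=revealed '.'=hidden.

Click 1 (6,2) count=2: revealed 1 new [(6,2)] -> total=1
Click 2 (5,3) count=2: revealed 1 new [(5,3)] -> total=2
Click 3 (5,6) count=1: revealed 1 new [(5,6)] -> total=3
Click 4 (2,3) count=0: revealed 12 new [(1,2) (1,3) (1,4) (2,2) (2,3) (2,4) (3,2) (3,3) (3,4) (4,2) (4,3) (4,4)] -> total=15

Answer: .......
..###..
..###..
..###..
..###..
...#..#
..#....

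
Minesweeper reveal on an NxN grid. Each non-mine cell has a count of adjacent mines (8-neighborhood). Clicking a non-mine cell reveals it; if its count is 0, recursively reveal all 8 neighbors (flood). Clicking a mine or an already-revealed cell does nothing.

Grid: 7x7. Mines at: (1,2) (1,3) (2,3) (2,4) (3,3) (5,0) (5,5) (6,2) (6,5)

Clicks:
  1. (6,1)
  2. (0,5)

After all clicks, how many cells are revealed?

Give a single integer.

Answer: 13

Derivation:
Click 1 (6,1) count=2: revealed 1 new [(6,1)] -> total=1
Click 2 (0,5) count=0: revealed 12 new [(0,4) (0,5) (0,6) (1,4) (1,5) (1,6) (2,5) (2,6) (3,5) (3,6) (4,5) (4,6)] -> total=13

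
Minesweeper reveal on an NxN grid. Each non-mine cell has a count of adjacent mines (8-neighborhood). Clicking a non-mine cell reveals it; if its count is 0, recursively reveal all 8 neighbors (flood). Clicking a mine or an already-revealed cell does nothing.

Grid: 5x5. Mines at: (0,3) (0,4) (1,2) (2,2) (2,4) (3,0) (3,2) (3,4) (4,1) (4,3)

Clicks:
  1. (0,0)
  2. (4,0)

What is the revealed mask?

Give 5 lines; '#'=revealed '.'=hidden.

Click 1 (0,0) count=0: revealed 6 new [(0,0) (0,1) (1,0) (1,1) (2,0) (2,1)] -> total=6
Click 2 (4,0) count=2: revealed 1 new [(4,0)] -> total=7

Answer: ##...
##...
##...
.....
#....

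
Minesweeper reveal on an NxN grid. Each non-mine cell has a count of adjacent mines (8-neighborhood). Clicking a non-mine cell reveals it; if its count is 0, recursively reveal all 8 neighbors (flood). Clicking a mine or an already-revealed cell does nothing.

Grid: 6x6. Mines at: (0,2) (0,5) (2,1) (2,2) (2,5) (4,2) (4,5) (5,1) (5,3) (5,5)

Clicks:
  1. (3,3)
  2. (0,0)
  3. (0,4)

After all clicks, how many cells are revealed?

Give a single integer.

Answer: 6

Derivation:
Click 1 (3,3) count=2: revealed 1 new [(3,3)] -> total=1
Click 2 (0,0) count=0: revealed 4 new [(0,0) (0,1) (1,0) (1,1)] -> total=5
Click 3 (0,4) count=1: revealed 1 new [(0,4)] -> total=6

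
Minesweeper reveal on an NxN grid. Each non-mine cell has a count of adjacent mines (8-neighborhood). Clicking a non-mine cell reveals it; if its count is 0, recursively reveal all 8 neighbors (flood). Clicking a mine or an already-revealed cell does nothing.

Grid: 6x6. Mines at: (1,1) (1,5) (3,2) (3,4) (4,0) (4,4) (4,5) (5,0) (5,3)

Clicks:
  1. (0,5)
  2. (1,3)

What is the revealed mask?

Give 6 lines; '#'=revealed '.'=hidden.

Click 1 (0,5) count=1: revealed 1 new [(0,5)] -> total=1
Click 2 (1,3) count=0: revealed 9 new [(0,2) (0,3) (0,4) (1,2) (1,3) (1,4) (2,2) (2,3) (2,4)] -> total=10

Answer: ..####
..###.
..###.
......
......
......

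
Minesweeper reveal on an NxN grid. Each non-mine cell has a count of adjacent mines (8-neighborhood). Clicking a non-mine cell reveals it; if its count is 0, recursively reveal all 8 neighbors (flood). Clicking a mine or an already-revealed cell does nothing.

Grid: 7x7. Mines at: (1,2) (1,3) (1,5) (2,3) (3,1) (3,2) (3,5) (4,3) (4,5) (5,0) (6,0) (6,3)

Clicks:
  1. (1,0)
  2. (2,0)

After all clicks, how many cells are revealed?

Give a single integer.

Click 1 (1,0) count=0: revealed 6 new [(0,0) (0,1) (1,0) (1,1) (2,0) (2,1)] -> total=6
Click 2 (2,0) count=1: revealed 0 new [(none)] -> total=6

Answer: 6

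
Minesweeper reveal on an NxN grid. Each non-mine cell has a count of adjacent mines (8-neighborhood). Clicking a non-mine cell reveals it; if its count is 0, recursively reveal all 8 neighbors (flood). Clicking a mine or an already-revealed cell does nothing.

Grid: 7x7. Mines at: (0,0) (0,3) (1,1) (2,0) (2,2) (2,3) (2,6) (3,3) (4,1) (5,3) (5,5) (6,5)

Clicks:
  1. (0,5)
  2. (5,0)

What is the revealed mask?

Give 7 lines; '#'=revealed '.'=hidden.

Click 1 (0,5) count=0: revealed 6 new [(0,4) (0,5) (0,6) (1,4) (1,5) (1,6)] -> total=6
Click 2 (5,0) count=1: revealed 1 new [(5,0)] -> total=7

Answer: ....###
....###
.......
.......
.......
#......
.......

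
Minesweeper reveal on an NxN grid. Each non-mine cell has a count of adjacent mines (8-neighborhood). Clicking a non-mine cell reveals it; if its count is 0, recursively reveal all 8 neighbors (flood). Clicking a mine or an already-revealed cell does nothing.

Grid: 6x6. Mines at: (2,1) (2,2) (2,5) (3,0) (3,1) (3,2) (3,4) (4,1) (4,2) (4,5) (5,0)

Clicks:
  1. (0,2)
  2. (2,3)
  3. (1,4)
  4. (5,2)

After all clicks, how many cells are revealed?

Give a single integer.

Click 1 (0,2) count=0: revealed 12 new [(0,0) (0,1) (0,2) (0,3) (0,4) (0,5) (1,0) (1,1) (1,2) (1,3) (1,4) (1,5)] -> total=12
Click 2 (2,3) count=3: revealed 1 new [(2,3)] -> total=13
Click 3 (1,4) count=1: revealed 0 new [(none)] -> total=13
Click 4 (5,2) count=2: revealed 1 new [(5,2)] -> total=14

Answer: 14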